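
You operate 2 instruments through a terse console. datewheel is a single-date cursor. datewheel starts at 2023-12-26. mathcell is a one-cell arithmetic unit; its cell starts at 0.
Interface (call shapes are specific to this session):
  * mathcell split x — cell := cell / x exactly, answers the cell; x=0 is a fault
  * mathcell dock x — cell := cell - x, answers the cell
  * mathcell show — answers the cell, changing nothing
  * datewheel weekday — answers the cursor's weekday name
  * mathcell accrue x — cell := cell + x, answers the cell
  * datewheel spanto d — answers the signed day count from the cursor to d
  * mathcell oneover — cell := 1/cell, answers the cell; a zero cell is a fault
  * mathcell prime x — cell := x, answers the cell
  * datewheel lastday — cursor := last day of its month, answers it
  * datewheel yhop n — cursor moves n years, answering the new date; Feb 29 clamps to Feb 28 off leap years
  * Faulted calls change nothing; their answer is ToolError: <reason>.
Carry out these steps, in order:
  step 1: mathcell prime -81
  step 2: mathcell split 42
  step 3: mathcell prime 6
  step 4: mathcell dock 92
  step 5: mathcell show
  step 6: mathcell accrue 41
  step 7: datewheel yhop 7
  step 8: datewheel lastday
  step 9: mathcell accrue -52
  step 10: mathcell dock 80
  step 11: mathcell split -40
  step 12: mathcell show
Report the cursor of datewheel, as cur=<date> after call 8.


Answer: cur=2030-12-31

Derivation:
Step: mathcell prime[x=-81]
Result: -81
Step: mathcell split[x=42]
Result: -27/14
Step: mathcell prime[x=6]
Result: 6
Step: mathcell dock[x=92]
Result: -86
Step: mathcell show[]
Result: -86
Step: mathcell accrue[x=41]
Result: -45
Step: datewheel yhop[n=7]
Result: 2030-12-26
Step: datewheel lastday[]
Result: 2030-12-31
Step: mathcell accrue[x=-52]
Result: -97
Step: mathcell dock[x=80]
Result: -177
Step: mathcell split[x=-40]
Result: 177/40
Step: mathcell show[]
Result: 177/40


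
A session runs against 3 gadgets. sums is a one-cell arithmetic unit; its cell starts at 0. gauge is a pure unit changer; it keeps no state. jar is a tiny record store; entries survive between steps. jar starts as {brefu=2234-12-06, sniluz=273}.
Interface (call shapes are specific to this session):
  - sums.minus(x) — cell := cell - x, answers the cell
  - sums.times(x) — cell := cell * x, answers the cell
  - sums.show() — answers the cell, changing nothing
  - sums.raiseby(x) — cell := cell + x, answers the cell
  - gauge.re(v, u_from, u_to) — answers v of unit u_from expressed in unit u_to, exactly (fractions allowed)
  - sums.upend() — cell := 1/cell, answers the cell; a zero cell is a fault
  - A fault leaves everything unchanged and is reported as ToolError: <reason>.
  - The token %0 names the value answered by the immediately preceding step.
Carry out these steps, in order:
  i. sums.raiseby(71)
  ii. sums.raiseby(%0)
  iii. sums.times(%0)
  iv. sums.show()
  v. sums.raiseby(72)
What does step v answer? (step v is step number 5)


Answer: 20236

Derivation:
// 1. sums.raiseby(x: 71) : 71
// 2. sums.raiseby(x: %0) : 142
// 3. sums.times(x: %0) : 20164
// 4. sums.show() : 20164
// 5. sums.raiseby(x: 72) : 20236


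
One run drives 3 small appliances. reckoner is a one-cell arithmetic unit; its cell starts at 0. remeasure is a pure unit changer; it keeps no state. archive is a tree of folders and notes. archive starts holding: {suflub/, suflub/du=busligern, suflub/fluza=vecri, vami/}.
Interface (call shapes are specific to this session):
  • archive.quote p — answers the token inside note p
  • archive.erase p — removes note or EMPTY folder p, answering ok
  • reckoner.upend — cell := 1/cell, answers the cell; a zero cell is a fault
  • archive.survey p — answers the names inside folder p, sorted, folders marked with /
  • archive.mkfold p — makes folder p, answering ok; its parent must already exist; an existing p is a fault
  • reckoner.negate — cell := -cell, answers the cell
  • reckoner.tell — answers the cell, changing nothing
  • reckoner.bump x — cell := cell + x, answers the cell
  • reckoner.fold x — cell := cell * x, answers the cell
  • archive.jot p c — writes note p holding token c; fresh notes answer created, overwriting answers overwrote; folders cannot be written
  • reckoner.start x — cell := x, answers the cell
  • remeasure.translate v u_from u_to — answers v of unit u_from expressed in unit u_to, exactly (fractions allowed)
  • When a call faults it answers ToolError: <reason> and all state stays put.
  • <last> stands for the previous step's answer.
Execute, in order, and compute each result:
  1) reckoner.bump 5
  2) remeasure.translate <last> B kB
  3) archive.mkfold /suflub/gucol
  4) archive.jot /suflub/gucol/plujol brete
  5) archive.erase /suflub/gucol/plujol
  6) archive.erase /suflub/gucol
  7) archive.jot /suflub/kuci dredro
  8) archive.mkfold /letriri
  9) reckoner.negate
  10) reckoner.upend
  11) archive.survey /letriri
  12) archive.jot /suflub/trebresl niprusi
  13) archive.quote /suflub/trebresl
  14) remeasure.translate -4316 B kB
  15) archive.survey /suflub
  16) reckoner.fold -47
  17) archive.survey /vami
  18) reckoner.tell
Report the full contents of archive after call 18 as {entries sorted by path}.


CALL bump[x→5]
RET  5
CALL translate[v→<last>; u_from→B; u_to→kB]
RET  1/200
CALL mkfold[p→/suflub/gucol]
RET  ok
CALL jot[p→/suflub/gucol/plujol; c→brete]
RET  created
CALL erase[p→/suflub/gucol/plujol]
RET  ok
CALL erase[p→/suflub/gucol]
RET  ok
CALL jot[p→/suflub/kuci; c→dredro]
RET  created
CALL mkfold[p→/letriri]
RET  ok
CALL negate[]
RET  -5
CALL upend[]
RET  -1/5
CALL survey[p→/letriri]
RET  []
CALL jot[p→/suflub/trebresl; c→niprusi]
RET  created
CALL quote[p→/suflub/trebresl]
RET  niprusi
CALL translate[v→-4316; u_from→B; u_to→kB]
RET  -1079/250
CALL survey[p→/suflub]
RET  [du, fluza, kuci, trebresl]
CALL fold[x→-47]
RET  47/5
CALL survey[p→/vami]
RET  []
CALL tell[]
RET  47/5

Answer: {letriri/, suflub/, suflub/du=busligern, suflub/fluza=vecri, suflub/kuci=dredro, suflub/trebresl=niprusi, vami/}


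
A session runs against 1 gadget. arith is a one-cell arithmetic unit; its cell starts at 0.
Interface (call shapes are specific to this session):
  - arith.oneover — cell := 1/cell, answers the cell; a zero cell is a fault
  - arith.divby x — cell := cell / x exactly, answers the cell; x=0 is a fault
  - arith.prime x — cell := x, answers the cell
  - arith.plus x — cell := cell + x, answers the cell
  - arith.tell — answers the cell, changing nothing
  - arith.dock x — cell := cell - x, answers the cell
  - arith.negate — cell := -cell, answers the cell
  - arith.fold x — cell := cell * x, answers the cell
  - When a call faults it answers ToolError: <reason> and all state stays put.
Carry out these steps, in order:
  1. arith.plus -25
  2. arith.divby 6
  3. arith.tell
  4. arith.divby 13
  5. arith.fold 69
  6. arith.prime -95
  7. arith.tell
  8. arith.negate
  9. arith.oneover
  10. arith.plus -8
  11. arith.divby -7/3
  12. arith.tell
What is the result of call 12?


·→ plus(-25)
·← -25
·→ divby(6)
·← -25/6
·→ tell()
·← -25/6
·→ divby(13)
·← -25/78
·→ fold(69)
·← -575/26
·→ prime(-95)
·← -95
·→ tell()
·← -95
·→ negate()
·← 95
·→ oneover()
·← 1/95
·→ plus(-8)
·← -759/95
·→ divby(-7/3)
·← 2277/665
·→ tell()
·← 2277/665

Answer: 2277/665


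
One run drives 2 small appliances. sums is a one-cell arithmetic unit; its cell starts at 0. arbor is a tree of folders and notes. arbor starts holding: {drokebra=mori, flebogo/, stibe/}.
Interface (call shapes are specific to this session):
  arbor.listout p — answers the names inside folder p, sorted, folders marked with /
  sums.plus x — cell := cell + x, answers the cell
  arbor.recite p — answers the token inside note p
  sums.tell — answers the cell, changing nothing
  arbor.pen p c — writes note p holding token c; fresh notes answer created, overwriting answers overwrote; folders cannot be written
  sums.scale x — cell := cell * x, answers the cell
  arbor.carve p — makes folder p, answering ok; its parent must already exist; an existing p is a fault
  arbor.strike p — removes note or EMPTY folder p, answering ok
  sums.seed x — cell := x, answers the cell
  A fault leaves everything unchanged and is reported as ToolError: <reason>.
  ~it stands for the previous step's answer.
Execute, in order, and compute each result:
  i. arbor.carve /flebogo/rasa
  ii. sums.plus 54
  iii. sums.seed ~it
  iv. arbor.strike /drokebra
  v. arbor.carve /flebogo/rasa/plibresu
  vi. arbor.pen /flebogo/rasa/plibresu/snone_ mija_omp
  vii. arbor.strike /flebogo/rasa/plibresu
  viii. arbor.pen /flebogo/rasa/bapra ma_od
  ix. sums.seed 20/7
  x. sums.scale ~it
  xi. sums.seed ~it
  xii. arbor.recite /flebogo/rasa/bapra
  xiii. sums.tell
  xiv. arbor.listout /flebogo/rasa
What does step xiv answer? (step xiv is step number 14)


-> arbor.carve(p='/flebogo/rasa')
<- ok
-> sums.plus(x='54')
<- 54
-> sums.seed(x='~it')
<- 54
-> arbor.strike(p='/drokebra')
<- ok
-> arbor.carve(p='/flebogo/rasa/plibresu')
<- ok
-> arbor.pen(p='/flebogo/rasa/plibresu/snone_', c='mija_omp')
<- created
-> arbor.strike(p='/flebogo/rasa/plibresu')
<- ToolError: not empty
-> arbor.pen(p='/flebogo/rasa/bapra', c='ma_od')
<- created
-> sums.seed(x='20/7')
<- 20/7
-> sums.scale(x='~it')
<- 400/49
-> sums.seed(x='~it')
<- 400/49
-> arbor.recite(p='/flebogo/rasa/bapra')
<- ma_od
-> sums.tell()
<- 400/49
-> arbor.listout(p='/flebogo/rasa')
<- [bapra, plibresu/]

Answer: [bapra, plibresu/]


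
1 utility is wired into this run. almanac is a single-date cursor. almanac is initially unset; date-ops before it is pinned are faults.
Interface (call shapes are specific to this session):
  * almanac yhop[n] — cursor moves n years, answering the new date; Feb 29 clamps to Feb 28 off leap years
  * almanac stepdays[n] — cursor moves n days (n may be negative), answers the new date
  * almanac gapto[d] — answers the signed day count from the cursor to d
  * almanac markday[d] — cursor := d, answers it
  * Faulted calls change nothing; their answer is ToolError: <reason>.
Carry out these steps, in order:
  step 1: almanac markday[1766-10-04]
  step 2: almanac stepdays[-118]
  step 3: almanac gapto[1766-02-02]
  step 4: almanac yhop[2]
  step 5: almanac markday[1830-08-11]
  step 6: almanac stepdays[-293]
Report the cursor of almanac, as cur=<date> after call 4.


Answer: cur=1768-06-08

Derivation:
>> almanac markday(d: 1766-10-04)
<< 1766-10-04
>> almanac stepdays(n: -118)
<< 1766-06-08
>> almanac gapto(d: 1766-02-02)
<< -126
>> almanac yhop(n: 2)
<< 1768-06-08
>> almanac markday(d: 1830-08-11)
<< 1830-08-11
>> almanac stepdays(n: -293)
<< 1829-10-22


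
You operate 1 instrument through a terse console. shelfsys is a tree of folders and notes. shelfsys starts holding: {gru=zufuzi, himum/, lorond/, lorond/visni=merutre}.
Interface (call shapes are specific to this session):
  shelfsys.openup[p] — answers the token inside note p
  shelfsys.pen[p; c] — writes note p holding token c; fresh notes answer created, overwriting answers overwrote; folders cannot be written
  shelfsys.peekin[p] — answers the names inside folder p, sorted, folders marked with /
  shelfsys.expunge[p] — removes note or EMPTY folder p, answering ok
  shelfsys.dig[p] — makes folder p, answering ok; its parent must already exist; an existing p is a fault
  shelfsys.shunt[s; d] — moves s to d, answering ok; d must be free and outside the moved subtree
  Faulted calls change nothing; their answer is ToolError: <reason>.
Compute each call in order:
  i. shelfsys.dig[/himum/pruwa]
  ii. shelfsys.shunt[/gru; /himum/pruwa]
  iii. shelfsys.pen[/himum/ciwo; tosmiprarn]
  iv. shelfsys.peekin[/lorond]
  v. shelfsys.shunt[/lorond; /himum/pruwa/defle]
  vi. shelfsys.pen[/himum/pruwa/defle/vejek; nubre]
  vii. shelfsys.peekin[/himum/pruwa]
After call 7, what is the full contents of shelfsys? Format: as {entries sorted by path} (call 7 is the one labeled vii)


==> shelfsys.dig(p='/himum/pruwa')
<== ok
==> shelfsys.shunt(s='/gru', d='/himum/pruwa')
<== ToolError: exists
==> shelfsys.pen(p='/himum/ciwo', c='tosmiprarn')
<== created
==> shelfsys.peekin(p='/lorond')
<== [visni]
==> shelfsys.shunt(s='/lorond', d='/himum/pruwa/defle')
<== ok
==> shelfsys.pen(p='/himum/pruwa/defle/vejek', c='nubre')
<== created
==> shelfsys.peekin(p='/himum/pruwa')
<== [defle/]

Answer: {gru=zufuzi, himum/, himum/ciwo=tosmiprarn, himum/pruwa/, himum/pruwa/defle/, himum/pruwa/defle/vejek=nubre, himum/pruwa/defle/visni=merutre}


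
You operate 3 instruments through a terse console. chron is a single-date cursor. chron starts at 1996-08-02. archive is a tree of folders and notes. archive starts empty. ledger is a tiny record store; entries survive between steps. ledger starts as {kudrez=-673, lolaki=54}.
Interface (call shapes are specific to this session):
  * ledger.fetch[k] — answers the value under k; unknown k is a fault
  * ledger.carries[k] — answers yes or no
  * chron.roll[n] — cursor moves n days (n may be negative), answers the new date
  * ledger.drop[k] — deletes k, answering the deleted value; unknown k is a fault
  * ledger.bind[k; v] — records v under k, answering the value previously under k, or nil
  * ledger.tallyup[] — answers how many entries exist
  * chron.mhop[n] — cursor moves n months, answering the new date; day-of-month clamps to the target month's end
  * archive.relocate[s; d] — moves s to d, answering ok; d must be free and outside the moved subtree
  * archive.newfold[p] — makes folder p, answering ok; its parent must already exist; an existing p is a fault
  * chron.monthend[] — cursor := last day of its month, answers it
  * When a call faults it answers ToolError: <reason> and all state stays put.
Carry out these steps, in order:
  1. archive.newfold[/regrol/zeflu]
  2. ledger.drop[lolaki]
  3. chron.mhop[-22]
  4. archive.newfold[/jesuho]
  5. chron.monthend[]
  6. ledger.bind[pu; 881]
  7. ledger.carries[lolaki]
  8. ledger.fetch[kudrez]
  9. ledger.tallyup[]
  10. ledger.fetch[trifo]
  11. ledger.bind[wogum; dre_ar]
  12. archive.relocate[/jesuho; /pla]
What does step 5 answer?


Answer: 1994-10-31

Derivation:
·→ archive.newfold(p: /regrol/zeflu)
·← ToolError: no parent
·→ ledger.drop(k: lolaki)
·← 54
·→ chron.mhop(n: -22)
·← 1994-10-02
·→ archive.newfold(p: /jesuho)
·← ok
·→ chron.monthend()
·← 1994-10-31
·→ ledger.bind(k: pu, v: 881)
·← nil
·→ ledger.carries(k: lolaki)
·← no
·→ ledger.fetch(k: kudrez)
·← -673
·→ ledger.tallyup()
·← 2
·→ ledger.fetch(k: trifo)
·← ToolError: no such key trifo
·→ ledger.bind(k: wogum, v: dre_ar)
·← nil
·→ archive.relocate(s: /jesuho, d: /pla)
·← ok


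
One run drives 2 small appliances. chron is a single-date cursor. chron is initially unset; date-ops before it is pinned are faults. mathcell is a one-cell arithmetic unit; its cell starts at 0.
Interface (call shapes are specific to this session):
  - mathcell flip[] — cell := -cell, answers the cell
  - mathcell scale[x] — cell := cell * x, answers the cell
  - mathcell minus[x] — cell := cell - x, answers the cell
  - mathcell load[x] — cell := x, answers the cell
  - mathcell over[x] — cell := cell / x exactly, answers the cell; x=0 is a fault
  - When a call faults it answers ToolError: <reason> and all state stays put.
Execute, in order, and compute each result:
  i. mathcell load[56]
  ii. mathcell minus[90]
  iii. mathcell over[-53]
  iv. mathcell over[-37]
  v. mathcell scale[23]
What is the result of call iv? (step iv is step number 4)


CALL mathcell load[x→56]
RET  56
CALL mathcell minus[x→90]
RET  -34
CALL mathcell over[x→-53]
RET  34/53
CALL mathcell over[x→-37]
RET  -34/1961
CALL mathcell scale[x→23]
RET  -782/1961

Answer: -34/1961


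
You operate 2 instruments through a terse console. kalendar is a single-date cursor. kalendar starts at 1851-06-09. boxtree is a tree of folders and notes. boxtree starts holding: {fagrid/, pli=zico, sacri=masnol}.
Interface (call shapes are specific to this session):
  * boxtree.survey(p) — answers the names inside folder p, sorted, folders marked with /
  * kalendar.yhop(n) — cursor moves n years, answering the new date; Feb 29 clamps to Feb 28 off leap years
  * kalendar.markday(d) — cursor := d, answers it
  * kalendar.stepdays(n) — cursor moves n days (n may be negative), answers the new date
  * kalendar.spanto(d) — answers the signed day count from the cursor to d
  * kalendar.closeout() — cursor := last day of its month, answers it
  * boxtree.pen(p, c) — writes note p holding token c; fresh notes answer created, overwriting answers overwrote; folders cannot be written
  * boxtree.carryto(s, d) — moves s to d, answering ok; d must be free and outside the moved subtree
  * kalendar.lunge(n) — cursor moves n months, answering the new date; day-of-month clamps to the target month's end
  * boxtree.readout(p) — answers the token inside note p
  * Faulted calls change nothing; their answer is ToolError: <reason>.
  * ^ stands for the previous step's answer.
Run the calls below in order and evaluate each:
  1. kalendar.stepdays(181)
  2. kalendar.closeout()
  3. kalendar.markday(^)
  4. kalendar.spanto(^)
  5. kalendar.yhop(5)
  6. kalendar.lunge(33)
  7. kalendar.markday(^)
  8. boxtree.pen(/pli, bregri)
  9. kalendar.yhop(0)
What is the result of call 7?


Answer: 1859-09-30

Derivation:
Now I run stepdays passing n: 181, — result: 1851-12-07.
I try closeout(), giving 1851-12-31.
I try markday passing d: ^, → 1851-12-31.
Now I run spanto passing d: ^, and observe 0.
Then yhop passing n: 5, and get 1856-12-31.
Calling lunge passing n: 33, → 1859-09-30.
Using markday passing d: ^, and get 1859-09-30.
I invoke pen passing p: /pli, c: bregri, — result: overwrote.
Invoking yhop passing n: 0, and observe 1859-09-30.


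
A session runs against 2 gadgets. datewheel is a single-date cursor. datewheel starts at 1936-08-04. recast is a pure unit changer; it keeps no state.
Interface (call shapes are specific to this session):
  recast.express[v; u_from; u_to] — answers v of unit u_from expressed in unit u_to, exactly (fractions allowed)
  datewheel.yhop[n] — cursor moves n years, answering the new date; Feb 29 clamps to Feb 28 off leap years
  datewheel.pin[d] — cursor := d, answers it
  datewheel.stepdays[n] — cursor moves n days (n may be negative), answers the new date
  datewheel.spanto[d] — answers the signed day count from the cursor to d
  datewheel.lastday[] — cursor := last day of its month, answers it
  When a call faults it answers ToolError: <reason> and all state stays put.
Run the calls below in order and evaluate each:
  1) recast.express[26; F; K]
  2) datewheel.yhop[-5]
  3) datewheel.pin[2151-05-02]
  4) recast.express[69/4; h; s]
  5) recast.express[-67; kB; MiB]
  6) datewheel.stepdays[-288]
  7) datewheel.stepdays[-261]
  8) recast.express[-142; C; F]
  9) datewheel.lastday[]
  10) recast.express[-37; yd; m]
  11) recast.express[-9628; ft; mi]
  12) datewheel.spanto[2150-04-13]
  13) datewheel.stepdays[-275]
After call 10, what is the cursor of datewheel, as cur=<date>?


! express(v: 26, u_from: F, u_to: K) -> 16189/60
! yhop(n: -5) -> 1931-08-04
! pin(d: 2151-05-02) -> 2151-05-02
! express(v: 69/4, u_from: h, u_to: s) -> 62100
! express(v: -67, u_from: kB, u_to: MiB) -> -8375/131072
! stepdays(n: -288) -> 2150-07-18
! stepdays(n: -261) -> 2149-10-30
! express(v: -142, u_from: C, u_to: F) -> -1118/5
! lastday() -> 2149-10-31
! express(v: -37, u_from: yd, u_to: m) -> -42291/1250
! express(v: -9628, u_from: ft, u_to: mi) -> -2407/1320
! spanto(d: 2150-04-13) -> 164
! stepdays(n: -275) -> 2149-01-29

Answer: cur=2149-10-31


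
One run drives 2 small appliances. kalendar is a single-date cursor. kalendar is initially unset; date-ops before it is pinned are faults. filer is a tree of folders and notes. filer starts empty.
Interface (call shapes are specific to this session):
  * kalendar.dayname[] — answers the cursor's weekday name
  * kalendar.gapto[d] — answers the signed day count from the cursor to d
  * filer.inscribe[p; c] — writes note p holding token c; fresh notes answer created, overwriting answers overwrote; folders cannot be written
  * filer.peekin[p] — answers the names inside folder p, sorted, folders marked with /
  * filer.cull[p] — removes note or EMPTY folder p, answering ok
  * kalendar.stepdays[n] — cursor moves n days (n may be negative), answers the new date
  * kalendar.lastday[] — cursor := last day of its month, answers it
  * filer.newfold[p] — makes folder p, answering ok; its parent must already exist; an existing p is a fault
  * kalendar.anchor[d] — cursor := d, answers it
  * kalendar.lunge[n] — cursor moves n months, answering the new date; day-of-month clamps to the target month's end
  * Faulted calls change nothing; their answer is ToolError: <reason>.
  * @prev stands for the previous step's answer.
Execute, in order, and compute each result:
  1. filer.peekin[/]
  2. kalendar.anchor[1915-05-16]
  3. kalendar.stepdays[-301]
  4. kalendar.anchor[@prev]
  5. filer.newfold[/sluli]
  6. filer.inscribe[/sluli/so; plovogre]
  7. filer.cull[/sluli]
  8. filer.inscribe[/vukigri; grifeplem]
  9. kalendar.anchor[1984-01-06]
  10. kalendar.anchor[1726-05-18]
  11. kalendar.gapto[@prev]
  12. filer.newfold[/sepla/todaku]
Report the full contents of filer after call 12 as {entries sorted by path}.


Answer: {sluli/, sluli/so=plovogre, vukigri=grifeplem}

Derivation:
>>> peekin p→/
  []
>>> anchor d→1915-05-16
  1915-05-16
>>> stepdays n→-301
  1914-07-19
>>> anchor d→@prev
  1914-07-19
>>> newfold p→/sluli
  ok
>>> inscribe p→/sluli/so c→plovogre
  created
>>> cull p→/sluli
  ToolError: not empty
>>> inscribe p→/vukigri c→grifeplem
  created
>>> anchor d→1984-01-06
  1984-01-06
>>> anchor d→1726-05-18
  1726-05-18
>>> gapto d→@prev
  0
>>> newfold p→/sepla/todaku
  ToolError: no parent


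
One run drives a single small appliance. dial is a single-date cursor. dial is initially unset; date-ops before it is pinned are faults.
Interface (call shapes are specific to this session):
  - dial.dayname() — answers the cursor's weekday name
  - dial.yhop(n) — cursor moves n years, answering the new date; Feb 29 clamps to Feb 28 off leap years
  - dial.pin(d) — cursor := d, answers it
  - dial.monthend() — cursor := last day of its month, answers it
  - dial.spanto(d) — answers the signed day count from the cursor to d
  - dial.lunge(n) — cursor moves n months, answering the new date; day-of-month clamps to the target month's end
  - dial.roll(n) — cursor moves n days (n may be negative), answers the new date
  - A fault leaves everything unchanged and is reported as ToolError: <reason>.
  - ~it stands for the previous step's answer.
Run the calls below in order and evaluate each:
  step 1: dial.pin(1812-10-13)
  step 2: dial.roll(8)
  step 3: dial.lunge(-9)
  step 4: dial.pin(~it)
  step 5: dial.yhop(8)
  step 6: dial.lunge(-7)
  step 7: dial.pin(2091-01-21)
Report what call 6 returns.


Answer: 1819-06-21

Derivation:
Do: pin[d='1812-10-13']
See: 1812-10-13
Do: roll[n='8']
See: 1812-10-21
Do: lunge[n='-9']
See: 1812-01-21
Do: pin[d='~it']
See: 1812-01-21
Do: yhop[n='8']
See: 1820-01-21
Do: lunge[n='-7']
See: 1819-06-21
Do: pin[d='2091-01-21']
See: 2091-01-21


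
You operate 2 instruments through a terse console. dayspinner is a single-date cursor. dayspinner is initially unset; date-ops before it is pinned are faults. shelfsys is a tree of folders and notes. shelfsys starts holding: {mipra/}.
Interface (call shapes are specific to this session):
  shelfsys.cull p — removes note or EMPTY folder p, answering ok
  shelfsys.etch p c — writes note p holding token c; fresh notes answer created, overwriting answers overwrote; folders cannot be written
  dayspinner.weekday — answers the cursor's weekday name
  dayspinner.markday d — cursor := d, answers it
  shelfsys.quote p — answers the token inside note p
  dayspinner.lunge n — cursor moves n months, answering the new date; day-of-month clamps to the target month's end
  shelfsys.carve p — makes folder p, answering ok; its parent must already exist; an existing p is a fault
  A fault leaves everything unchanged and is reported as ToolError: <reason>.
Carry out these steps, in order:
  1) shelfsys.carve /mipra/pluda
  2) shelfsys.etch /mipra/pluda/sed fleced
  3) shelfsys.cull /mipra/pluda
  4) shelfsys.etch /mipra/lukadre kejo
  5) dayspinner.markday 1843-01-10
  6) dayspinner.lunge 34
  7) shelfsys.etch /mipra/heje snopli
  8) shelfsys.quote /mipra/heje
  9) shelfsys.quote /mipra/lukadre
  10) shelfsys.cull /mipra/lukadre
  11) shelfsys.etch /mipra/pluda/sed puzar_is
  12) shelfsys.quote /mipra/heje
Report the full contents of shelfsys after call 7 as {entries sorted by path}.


Answer: {mipra/, mipra/heje=snopli, mipra/lukadre=kejo, mipra/pluda/, mipra/pluda/sed=fleced}

Derivation:
-- 1. shelfsys.carve(p→/mipra/pluda) -> ok
-- 2. shelfsys.etch(p→/mipra/pluda/sed, c→fleced) -> created
-- 3. shelfsys.cull(p→/mipra/pluda) -> ToolError: not empty
-- 4. shelfsys.etch(p→/mipra/lukadre, c→kejo) -> created
-- 5. dayspinner.markday(d→1843-01-10) -> 1843-01-10
-- 6. dayspinner.lunge(n→34) -> 1845-11-10
-- 7. shelfsys.etch(p→/mipra/heje, c→snopli) -> created
-- 8. shelfsys.quote(p→/mipra/heje) -> snopli
-- 9. shelfsys.quote(p→/mipra/lukadre) -> kejo
-- 10. shelfsys.cull(p→/mipra/lukadre) -> ok
-- 11. shelfsys.etch(p→/mipra/pluda/sed, c→puzar_is) -> overwrote
-- 12. shelfsys.quote(p→/mipra/heje) -> snopli


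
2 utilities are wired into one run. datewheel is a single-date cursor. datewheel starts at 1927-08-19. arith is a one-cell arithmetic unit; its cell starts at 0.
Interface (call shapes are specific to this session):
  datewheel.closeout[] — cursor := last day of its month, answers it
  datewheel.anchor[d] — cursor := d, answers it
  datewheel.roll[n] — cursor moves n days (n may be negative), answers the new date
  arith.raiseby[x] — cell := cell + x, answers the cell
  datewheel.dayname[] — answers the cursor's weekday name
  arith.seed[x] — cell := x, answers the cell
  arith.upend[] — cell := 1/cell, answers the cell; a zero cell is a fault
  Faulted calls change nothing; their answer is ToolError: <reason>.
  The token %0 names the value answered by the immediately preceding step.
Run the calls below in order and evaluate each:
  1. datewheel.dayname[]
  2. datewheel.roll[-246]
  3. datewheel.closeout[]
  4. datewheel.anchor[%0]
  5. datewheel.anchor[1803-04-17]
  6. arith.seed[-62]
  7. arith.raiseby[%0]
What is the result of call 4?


> datewheel.dayname
  Friday
> datewheel.roll n→-246
  1926-12-16
> datewheel.closeout
  1926-12-31
> datewheel.anchor d→%0
  1926-12-31
> datewheel.anchor d→1803-04-17
  1803-04-17
> arith.seed x→-62
  -62
> arith.raiseby x→%0
  -124

Answer: 1926-12-31


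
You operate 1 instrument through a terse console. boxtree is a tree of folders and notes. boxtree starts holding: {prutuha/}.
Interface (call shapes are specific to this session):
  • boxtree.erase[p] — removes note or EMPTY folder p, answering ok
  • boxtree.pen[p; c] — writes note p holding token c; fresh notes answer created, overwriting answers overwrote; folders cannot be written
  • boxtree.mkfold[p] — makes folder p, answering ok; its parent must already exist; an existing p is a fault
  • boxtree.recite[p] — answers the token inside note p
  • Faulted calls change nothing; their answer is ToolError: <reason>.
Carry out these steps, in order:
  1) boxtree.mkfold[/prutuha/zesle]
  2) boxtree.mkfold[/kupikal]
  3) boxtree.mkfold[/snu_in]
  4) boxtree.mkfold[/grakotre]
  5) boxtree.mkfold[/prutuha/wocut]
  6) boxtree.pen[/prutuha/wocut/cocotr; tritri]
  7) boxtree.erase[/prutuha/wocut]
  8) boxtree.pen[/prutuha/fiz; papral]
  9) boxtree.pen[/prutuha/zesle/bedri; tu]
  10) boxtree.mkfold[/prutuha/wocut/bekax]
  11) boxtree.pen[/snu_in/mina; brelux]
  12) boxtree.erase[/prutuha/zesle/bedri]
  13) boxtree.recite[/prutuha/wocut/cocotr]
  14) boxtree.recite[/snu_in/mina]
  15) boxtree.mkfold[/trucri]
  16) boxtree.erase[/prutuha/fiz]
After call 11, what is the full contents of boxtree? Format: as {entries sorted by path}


==> boxtree.mkfold(p→/prutuha/zesle)
<== ok
==> boxtree.mkfold(p→/kupikal)
<== ok
==> boxtree.mkfold(p→/snu_in)
<== ok
==> boxtree.mkfold(p→/grakotre)
<== ok
==> boxtree.mkfold(p→/prutuha/wocut)
<== ok
==> boxtree.pen(p→/prutuha/wocut/cocotr, c→tritri)
<== created
==> boxtree.erase(p→/prutuha/wocut)
<== ToolError: not empty
==> boxtree.pen(p→/prutuha/fiz, c→papral)
<== created
==> boxtree.pen(p→/prutuha/zesle/bedri, c→tu)
<== created
==> boxtree.mkfold(p→/prutuha/wocut/bekax)
<== ok
==> boxtree.pen(p→/snu_in/mina, c→brelux)
<== created
==> boxtree.erase(p→/prutuha/zesle/bedri)
<== ok
==> boxtree.recite(p→/prutuha/wocut/cocotr)
<== tritri
==> boxtree.recite(p→/snu_in/mina)
<== brelux
==> boxtree.mkfold(p→/trucri)
<== ok
==> boxtree.erase(p→/prutuha/fiz)
<== ok

Answer: {grakotre/, kupikal/, prutuha/, prutuha/fiz=papral, prutuha/wocut/, prutuha/wocut/bekax/, prutuha/wocut/cocotr=tritri, prutuha/zesle/, prutuha/zesle/bedri=tu, snu_in/, snu_in/mina=brelux}


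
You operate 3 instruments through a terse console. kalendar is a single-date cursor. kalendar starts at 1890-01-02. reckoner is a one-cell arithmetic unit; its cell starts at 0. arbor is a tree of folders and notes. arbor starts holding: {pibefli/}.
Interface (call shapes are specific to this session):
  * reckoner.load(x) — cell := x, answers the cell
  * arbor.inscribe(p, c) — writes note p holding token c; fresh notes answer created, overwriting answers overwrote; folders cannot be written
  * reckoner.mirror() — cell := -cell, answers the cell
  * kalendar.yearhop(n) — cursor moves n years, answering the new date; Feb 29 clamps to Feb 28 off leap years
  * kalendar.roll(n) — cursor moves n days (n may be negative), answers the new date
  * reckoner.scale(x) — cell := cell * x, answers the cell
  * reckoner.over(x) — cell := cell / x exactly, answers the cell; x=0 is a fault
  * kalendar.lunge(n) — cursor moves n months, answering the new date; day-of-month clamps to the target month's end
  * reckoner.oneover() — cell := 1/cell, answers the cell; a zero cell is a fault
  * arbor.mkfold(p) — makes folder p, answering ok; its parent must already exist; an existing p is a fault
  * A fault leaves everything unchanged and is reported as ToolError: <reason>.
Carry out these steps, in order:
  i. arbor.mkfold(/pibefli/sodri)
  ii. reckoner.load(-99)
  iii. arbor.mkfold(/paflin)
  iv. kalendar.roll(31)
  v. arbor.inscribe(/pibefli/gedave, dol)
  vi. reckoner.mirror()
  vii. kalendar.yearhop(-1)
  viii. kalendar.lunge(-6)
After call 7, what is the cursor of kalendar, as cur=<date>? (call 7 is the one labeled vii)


~$ mkfold p→/pibefli/sodri
  ok
~$ load x→-99
  -99
~$ mkfold p→/paflin
  ok
~$ roll n→31
  1890-02-02
~$ inscribe p→/pibefli/gedave c→dol
  created
~$ mirror
  99
~$ yearhop n→-1
  1889-02-02
~$ lunge n→-6
  1888-08-02

Answer: cur=1889-02-02


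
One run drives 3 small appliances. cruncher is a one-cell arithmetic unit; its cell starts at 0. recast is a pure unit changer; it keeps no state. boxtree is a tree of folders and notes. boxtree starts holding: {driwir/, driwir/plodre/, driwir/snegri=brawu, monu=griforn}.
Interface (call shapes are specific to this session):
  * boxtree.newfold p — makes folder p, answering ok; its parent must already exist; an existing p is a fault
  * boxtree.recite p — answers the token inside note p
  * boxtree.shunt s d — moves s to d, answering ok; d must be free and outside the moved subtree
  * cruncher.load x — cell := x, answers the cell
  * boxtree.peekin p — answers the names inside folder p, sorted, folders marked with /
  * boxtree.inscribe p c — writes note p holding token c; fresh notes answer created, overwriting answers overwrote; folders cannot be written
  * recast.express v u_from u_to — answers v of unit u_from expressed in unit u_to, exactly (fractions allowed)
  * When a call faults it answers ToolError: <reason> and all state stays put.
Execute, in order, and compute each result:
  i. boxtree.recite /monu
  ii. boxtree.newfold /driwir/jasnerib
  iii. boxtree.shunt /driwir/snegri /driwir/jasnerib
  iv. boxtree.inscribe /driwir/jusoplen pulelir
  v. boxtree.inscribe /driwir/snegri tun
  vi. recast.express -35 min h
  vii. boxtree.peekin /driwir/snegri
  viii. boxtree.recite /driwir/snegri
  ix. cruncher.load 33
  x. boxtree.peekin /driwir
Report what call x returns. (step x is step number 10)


Answer: [jasnerib/, jusoplen, plodre/, snegri]

Derivation:
>> recite(p: /monu)
<< griforn
>> newfold(p: /driwir/jasnerib)
<< ok
>> shunt(s: /driwir/snegri, d: /driwir/jasnerib)
<< ToolError: exists
>> inscribe(p: /driwir/jusoplen, c: pulelir)
<< created
>> inscribe(p: /driwir/snegri, c: tun)
<< overwrote
>> express(v: -35, u_from: min, u_to: h)
<< -7/12
>> peekin(p: /driwir/snegri)
<< ToolError: not a directory
>> recite(p: /driwir/snegri)
<< tun
>> load(x: 33)
<< 33
>> peekin(p: /driwir)
<< [jasnerib/, jusoplen, plodre/, snegri]


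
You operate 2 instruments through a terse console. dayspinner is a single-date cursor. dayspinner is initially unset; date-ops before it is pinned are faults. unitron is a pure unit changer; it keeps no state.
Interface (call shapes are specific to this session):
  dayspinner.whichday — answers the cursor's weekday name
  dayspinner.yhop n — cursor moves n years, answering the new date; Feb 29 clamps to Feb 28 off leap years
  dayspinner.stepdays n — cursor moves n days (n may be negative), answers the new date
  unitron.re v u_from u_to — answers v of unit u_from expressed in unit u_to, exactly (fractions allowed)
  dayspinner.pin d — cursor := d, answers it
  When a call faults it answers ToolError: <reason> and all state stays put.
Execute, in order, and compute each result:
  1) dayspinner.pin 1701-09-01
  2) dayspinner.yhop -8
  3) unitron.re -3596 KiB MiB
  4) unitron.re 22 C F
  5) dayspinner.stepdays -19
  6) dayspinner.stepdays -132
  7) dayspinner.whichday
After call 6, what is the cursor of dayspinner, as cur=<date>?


Answer: cur=1693-04-03

Derivation:
CALL dayspinner.pin[d: 1701-09-01]
RET  1701-09-01
CALL dayspinner.yhop[n: -8]
RET  1693-09-01
CALL unitron.re[v: -3596; u_from: KiB; u_to: MiB]
RET  -899/256
CALL unitron.re[v: 22; u_from: C; u_to: F]
RET  358/5
CALL dayspinner.stepdays[n: -19]
RET  1693-08-13
CALL dayspinner.stepdays[n: -132]
RET  1693-04-03
CALL dayspinner.whichday[]
RET  Friday


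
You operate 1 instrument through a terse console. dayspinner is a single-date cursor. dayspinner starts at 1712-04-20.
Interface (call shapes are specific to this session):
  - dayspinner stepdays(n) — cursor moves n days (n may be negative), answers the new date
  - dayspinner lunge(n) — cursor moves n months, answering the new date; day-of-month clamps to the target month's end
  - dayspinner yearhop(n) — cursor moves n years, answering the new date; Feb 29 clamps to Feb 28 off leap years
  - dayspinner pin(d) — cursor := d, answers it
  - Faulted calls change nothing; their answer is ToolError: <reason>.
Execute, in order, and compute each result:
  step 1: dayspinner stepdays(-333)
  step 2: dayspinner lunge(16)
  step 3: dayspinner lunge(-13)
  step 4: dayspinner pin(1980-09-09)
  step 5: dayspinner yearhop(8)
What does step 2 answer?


Answer: 1712-09-23

Derivation:
-> dayspinner stepdays(n='-333')
<- 1711-05-23
-> dayspinner lunge(n='16')
<- 1712-09-23
-> dayspinner lunge(n='-13')
<- 1711-08-23
-> dayspinner pin(d='1980-09-09')
<- 1980-09-09
-> dayspinner yearhop(n='8')
<- 1988-09-09


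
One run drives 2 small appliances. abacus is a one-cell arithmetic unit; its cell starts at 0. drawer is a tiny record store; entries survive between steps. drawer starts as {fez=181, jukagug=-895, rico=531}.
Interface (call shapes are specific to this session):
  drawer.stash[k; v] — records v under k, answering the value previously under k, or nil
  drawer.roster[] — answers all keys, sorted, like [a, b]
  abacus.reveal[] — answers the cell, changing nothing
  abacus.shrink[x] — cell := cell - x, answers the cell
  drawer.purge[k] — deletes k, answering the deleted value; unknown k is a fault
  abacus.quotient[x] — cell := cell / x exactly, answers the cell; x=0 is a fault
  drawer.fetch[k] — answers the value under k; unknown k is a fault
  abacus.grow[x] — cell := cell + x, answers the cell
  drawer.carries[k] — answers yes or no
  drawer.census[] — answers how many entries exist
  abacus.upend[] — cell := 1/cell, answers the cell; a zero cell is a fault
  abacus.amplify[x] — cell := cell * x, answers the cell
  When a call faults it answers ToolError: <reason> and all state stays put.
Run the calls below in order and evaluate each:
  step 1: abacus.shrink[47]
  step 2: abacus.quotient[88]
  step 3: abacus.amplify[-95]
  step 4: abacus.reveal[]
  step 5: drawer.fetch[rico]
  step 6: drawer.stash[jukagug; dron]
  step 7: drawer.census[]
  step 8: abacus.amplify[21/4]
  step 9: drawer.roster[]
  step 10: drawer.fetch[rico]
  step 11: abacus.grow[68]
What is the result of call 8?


-> shrink(47)
<- -47
-> quotient(88)
<- -47/88
-> amplify(-95)
<- 4465/88
-> reveal()
<- 4465/88
-> fetch(rico)
<- 531
-> stash(jukagug, dron)
<- -895
-> census()
<- 3
-> amplify(21/4)
<- 93765/352
-> roster()
<- [fez, jukagug, rico]
-> fetch(rico)
<- 531
-> grow(68)
<- 117701/352

Answer: 93765/352


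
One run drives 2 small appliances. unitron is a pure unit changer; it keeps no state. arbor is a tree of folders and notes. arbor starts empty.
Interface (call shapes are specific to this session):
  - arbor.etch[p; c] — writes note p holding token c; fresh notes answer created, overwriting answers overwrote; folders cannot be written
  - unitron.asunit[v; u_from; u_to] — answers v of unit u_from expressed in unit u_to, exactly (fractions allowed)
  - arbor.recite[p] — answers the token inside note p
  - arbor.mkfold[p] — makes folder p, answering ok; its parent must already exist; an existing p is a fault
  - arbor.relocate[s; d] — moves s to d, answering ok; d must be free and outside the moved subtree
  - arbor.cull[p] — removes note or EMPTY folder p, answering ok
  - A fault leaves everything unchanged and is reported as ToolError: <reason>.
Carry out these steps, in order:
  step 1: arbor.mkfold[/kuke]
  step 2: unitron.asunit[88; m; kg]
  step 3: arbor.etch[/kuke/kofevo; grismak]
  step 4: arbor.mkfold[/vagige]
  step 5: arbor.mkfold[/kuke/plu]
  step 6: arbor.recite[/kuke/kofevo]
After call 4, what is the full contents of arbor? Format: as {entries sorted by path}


% arbor.mkfold p: /kuke
[out] ok
% unitron.asunit v: 88 u_from: m u_to: kg
[out] ToolError: incompatible units
% arbor.etch p: /kuke/kofevo c: grismak
[out] created
% arbor.mkfold p: /vagige
[out] ok
% arbor.mkfold p: /kuke/plu
[out] ok
% arbor.recite p: /kuke/kofevo
[out] grismak

Answer: {kuke/, kuke/kofevo=grismak, vagige/}


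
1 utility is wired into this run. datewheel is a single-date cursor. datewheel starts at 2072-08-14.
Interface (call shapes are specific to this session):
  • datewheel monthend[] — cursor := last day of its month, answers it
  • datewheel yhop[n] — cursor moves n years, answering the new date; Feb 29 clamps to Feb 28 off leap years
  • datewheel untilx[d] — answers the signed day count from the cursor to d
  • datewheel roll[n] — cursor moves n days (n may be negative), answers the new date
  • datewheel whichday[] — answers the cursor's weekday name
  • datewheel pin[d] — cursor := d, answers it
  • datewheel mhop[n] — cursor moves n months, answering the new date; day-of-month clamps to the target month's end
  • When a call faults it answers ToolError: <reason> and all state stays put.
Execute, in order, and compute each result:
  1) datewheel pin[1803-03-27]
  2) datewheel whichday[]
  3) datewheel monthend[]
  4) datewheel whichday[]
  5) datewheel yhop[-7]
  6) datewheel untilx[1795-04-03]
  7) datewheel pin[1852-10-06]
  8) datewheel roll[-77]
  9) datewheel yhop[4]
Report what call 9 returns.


Answer: 1856-07-21

Derivation:
Using datewheel pin with 1803-03-27, — result: 1803-03-27.
I invoke datewheel whichday(), and see Sunday.
I call datewheel monthend, giving 1803-03-31.
Now I run datewheel whichday, which returns Thursday.
Using datewheel yhop with -7, → 1796-03-31.
Now I run datewheel untilx with 1795-04-03, giving -363.
I invoke datewheel pin with 1852-10-06, → 1852-10-06.
Now I run datewheel roll with -77, giving 1852-07-21.
Now I run datewheel yhop with 4, → 1856-07-21.
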